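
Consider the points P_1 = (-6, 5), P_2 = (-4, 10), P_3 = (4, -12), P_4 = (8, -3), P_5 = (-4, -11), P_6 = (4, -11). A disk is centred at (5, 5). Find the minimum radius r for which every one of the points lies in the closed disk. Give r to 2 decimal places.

18.36

The required radius is the distance from (5, 5) to the farthest point.
Squared distances: 121, 106, 290, 73, 337, 257.
Maximum is 337, attained at P_5.
r = √337 ≈ 18.36.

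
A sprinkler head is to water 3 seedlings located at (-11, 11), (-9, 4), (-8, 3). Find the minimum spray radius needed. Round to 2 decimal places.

Call the three points A, B, C in the order given.
Side lengths²: AB² = 53, AC² = 73, BC² = 2.
Since AC² = 73 ≥ 53 + 2 = 55, the angle opposite AC is not acute, so the smallest enclosing circle has AC as diameter.
Centre = midpoint of AC = (-9.5, 7), r² = 73/4 = 18.25.
r = √(18.25) ≈ 4.27.

4.27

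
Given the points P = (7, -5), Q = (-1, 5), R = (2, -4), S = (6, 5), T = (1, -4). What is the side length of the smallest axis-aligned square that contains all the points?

10

The bounding box has width 8 and height 10.
An axis-aligned square enclosing the set must have side ≥ max(width, height).
So the minimum side is max(8, 10) = 10.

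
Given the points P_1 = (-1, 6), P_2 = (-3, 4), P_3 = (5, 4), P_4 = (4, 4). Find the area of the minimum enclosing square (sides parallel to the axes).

64

The bounding box has width 8 and height 2.
An axis-aligned square enclosing the set must have side ≥ max(width, height).
So the minimum side is max(8, 2) = 8.
Area = 8² = 64.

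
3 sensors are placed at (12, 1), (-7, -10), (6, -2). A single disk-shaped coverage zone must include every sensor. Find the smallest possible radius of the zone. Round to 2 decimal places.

10.98

Call the three points A, B, C in the order given.
Side lengths²: AB² = 482, AC² = 45, BC² = 233.
Since AB² = 482 ≥ 233 + 45 = 278, the angle opposite AB is not acute, so the smallest enclosing circle has AB as diameter.
Centre = midpoint of AB = (2.5, -4.5), r² = 482/4 = 120.5.
r = √(120.5) ≈ 10.98.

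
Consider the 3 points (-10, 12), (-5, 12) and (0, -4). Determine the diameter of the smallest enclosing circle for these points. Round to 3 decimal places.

18.868

Call the three points A, B, C in the order given.
Side lengths²: AB² = 25, AC² = 356, BC² = 281.
Since AC² = 356 ≥ 281 + 25 = 306, the angle opposite AC is not acute, so the smallest enclosing circle has AC as diameter.
Centre = midpoint of AC = (-5, 4), r² = 356/4 = 89.
Diameter = 2r = 2√89 ≈ 18.868.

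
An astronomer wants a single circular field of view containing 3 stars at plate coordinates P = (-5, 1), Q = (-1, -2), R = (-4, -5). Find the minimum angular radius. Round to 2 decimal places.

Side lengths²: PQ² = 25, PR² = 37, QR² = 18.
Since PR² = 37 < 25 + 18 = 43, the triangle is acute, so the smallest enclosing circle is the circumcircle.
Circumcentre = (-57/14, -27/14), r² = 925/98.
r = √(925/98) ≈ 3.07.

3.07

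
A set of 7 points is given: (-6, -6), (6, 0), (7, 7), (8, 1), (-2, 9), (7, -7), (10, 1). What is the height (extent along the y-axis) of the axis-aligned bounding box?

16

max y = 9, min y = -7, so height = 16.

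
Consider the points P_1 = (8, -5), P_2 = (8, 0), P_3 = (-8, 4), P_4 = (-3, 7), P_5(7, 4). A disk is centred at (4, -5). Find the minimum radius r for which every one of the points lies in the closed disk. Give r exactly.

15

The required radius is the distance from (4, -5) to the farthest point.
Squared distances: 16, 41, 225, 193, 90.
Maximum is 225, attained at P_3.
r = √225 = 15.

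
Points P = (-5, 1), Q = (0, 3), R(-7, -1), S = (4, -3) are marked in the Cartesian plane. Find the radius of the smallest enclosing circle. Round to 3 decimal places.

The minimum enclosing circle of a finite set is fixed by two of the points (as a diameter) or three (as a circumcircle).
The farthest pair is R–S with squared distance 125. The circle on this segment as diameter has centre (-1.5, -2) and r² = 125/4 = 31.25.
Check P: distance² to centre = 21.25 ≤ 31.25, so it lies inside.
All remaining points lie in this disk, and no smaller disk contains both endpoints, so this is the minimum enclosing circle.
r = √(31.25) ≈ 5.590.

5.590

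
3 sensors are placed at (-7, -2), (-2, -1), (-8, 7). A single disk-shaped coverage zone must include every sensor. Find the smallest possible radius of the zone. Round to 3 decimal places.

Call the three points A, B, C in the order given.
Side lengths²: AB² = 26, AC² = 82, BC² = 100.
Since BC² = 100 < 82 + 26 = 108, the triangle is acute, so the smallest enclosing circle is the circumcircle.
Circumcentre = (-123/23, 63/23), r² = 13325/529.
r = √(13325/529) ≈ 5.019.

5.019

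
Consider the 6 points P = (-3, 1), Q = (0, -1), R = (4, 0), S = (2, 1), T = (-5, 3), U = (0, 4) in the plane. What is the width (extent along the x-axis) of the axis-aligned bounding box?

9

max x = 4, min x = -5, so width = 9.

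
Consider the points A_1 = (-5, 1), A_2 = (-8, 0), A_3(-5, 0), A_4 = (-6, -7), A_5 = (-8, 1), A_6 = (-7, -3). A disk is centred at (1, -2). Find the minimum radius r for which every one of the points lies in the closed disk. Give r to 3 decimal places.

9.487

The required radius is the distance from (1, -2) to the farthest point.
Squared distances: 45, 85, 40, 74, 90, 65.
Maximum is 90, attained at A_5.
r = √90 ≈ 9.487.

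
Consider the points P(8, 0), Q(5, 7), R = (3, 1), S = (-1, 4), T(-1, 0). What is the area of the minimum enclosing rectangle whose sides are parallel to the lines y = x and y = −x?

In coordinates u = x + y, v = x − y the rectangle is axis-aligned; the map (x,y)→(u,v) scales areas by 2.
u-values: 8, 12, 4, 3, -1; range = 12 − (-1) = 13.
v-values: 8, -2, 2, -5, -1; range = 8 − (-5) = 13.
Area = (13 × 13) / 2 = 84.5.

84.5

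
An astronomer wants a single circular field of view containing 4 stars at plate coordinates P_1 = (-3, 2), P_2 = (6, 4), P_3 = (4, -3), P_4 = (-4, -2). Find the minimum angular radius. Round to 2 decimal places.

5.83

The minimum enclosing circle of a finite set is fixed by two of the points (as a diameter) or three (as a circumcircle).
The farthest pair is P_2–P_4 with squared distance 136. The circle on this segment as diameter has centre (1, 1) and r² = 136/4 = 34.
Check P_1: distance² to centre = 17 ≤ 34, so it lies inside.
All remaining points lie in this disk, and no smaller disk contains both endpoints, so this is the minimum enclosing circle.
r = √34 ≈ 5.83.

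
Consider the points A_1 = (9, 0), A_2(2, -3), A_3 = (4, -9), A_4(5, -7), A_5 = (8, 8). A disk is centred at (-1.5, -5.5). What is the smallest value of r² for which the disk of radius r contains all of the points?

The required radius is the distance from (-1.5, -5.5) to the farthest point.
Squared distances: 140.5, 18.5, 42.5, 44.5, 272.5.
Maximum is 272.5, attained at A_5.

272.5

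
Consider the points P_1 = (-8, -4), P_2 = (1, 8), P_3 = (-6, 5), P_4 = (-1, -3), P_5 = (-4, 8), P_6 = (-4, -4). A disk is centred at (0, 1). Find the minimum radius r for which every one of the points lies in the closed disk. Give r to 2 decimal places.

9.43

The required radius is the distance from (0, 1) to the farthest point.
Squared distances: 89, 50, 52, 17, 65, 41.
Maximum is 89, attained at P_1.
r = √89 ≈ 9.43.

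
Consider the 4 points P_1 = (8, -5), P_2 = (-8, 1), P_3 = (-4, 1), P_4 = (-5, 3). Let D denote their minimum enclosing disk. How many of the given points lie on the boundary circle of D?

A smallest enclosing disk is always determined by at most three of the input points on its boundary.
The farthest pair is P_1–P_2 with squared distance 292. The circle on this segment as diameter has centre (0, -2) and r² = 292/4 = 73.
Check P_3: distance² to centre = 25 ≤ 73, so it lies inside.
All remaining points lie in this disk, and no smaller disk contains both endpoints, so this is the minimum enclosing circle.
The points at distance exactly r from the centre are P_1, P_2 — 2 points.

2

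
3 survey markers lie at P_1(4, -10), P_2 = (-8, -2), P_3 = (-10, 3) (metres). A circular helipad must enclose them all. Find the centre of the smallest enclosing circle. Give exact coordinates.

Side lengths²: P_1P_2² = 208, P_1P_3² = 365, P_2P_3² = 29.
Since P_1P_3² = 365 ≥ 208 + 29 = 237, the angle opposite P_1P_3 is not acute, so the smallest enclosing circle has P_1P_3 as diameter.
Centre = midpoint of P_1P_3 = (-3, -3.5), r² = 365/4 = 91.25.
Centre = (-3, -3.5).

(-3, -3.5)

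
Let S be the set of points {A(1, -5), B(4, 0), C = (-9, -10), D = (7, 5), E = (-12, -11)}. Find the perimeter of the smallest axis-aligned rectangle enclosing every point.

70

Width = max x − min x = 7 − (-12) = 19.
Height = max y − min y = 5 − (-11) = 16.
Perimeter = 2(19 + 16) = 70.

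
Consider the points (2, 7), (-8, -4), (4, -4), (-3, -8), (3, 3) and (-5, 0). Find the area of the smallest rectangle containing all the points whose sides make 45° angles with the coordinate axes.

In coordinates u = x + y, v = x − y the rectangle is axis-aligned; the map (x,y)→(u,v) scales areas by 2.
u-values: 9, -12, 0, -11, 6, -5; range = 9 − (-12) = 21.
v-values: -5, -4, 8, 5, 0, -5; range = 8 − (-5) = 13.
Area = (21 × 13) / 2 = 136.5.

136.5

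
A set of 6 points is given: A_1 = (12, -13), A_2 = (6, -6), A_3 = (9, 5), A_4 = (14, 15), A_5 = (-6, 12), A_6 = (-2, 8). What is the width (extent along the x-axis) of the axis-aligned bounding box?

20

max x = 14, min x = -6, so width = 20.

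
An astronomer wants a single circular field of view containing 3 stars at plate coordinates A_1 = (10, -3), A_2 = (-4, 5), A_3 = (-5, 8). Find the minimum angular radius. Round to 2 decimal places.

9.30

Side lengths²: A_1A_2² = 260, A_1A_3² = 346, A_2A_3² = 10.
Since A_1A_3² = 346 ≥ 260 + 10 = 270, the angle opposite A_1A_3 is not acute, so the smallest enclosing circle has A_1A_3 as diameter.
Centre = midpoint of A_1A_3 = (2.5, 2.5), r² = 346/4 = 86.5.
r = √(86.5) ≈ 9.30.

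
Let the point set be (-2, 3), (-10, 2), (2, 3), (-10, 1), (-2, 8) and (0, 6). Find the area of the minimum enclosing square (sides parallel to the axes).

144

The bounding box has width 12 and height 7.
An axis-aligned square enclosing the set must have side ≥ max(width, height).
So the minimum side is max(12, 7) = 12.
Area = 12² = 144.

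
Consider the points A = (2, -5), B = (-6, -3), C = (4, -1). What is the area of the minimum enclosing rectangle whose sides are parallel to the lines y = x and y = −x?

60

In coordinates u = x + y, v = x − y the rectangle is axis-aligned; the map (x,y)→(u,v) scales areas by 2.
u-values: -3, -9, 3; range = 3 − (-9) = 12.
v-values: 7, -3, 5; range = 7 − (-3) = 10.
Area = (12 × 10) / 2 = 60.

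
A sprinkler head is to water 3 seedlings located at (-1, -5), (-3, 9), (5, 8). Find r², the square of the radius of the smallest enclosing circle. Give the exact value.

Call the three points A, B, C in the order given.
Side lengths²: AB² = 200, AC² = 205, BC² = 65.
Since AC² = 205 < 200 + 65 = 265, the triangle is acute, so the smallest enclosing circle is the circumcircle.
Circumcentre = (5/22, 51/22), r² = 13325/242.

13325/242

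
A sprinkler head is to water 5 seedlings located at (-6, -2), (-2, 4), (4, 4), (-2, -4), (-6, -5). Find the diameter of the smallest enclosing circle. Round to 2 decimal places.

The minimum enclosing circle of a finite set is fixed by two of the points (as a diameter) or three (as a circumcircle).
The farthest pair is (4, 4)–(-6, -5) with squared distance 181. The circle on this segment as diameter has centre (-1, -0.5) and r² = 181/4 = 45.25.
Check (-6, -2): distance² to centre = 27.25 ≤ 45.25, so it lies inside.
All remaining points lie in this disk, and no smaller disk contains both endpoints, so this is the minimum enclosing circle.
Diameter = 2r = 2√(45.25) ≈ 13.45.

13.45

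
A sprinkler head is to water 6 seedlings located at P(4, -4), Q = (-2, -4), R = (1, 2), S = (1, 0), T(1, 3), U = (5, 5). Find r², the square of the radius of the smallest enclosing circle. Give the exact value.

The farthest pair is Q–U with squared distance 130. The circle on this segment as diameter has centre (1.5, 0.5) and r² = 130/4 = 32.5.
Check P: distance² to centre = 26.5 ≤ 32.5, so it lies inside.
All remaining points lie in this disk, and no smaller disk contains both endpoints, so this is the minimum enclosing circle.

32.5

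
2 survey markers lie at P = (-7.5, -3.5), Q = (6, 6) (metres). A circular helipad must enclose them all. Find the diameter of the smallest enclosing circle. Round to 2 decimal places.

The smallest circle enclosing two points has them as diameter endpoints.
Centre = midpoint = (-0.75, 1.25); r² = |PQ|²/4 = 272.5/4 = 68.125.
Diameter = 2r = 2√(68.125) ≈ 16.51.

16.51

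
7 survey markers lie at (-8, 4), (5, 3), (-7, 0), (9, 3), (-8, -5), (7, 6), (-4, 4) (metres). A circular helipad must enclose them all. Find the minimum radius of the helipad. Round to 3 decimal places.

The minimum enclosing circle is determined by three boundary points: (-8, 4), (9, 3), (-8, -5).
Their circumcentre is (9/34, -0.5) with r² = 51185/578.
The farthest remaining point (7, 6) is at distance² 50641/578 ≤ 51185/578.
r = √(51185/578) ≈ 9.410.

9.410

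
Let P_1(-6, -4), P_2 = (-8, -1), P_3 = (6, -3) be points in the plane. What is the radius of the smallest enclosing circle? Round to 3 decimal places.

7.071

Side lengths²: P_1P_2² = 13, P_1P_3² = 145, P_2P_3² = 200.
Since P_2P_3² = 200 ≥ 145 + 13 = 158, the angle opposite P_2P_3 is not acute, so the smallest enclosing circle has P_2P_3 as diameter.
Centre = midpoint of P_2P_3 = (-1, -2), r² = 200/4 = 50.
r = √50 ≈ 7.071.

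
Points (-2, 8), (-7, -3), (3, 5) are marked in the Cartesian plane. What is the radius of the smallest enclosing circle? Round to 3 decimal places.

Call the three points A, B, C in the order given.
Side lengths²: AB² = 146, AC² = 34, BC² = 164.
Since BC² = 164 < 146 + 34 = 180, the triangle is acute, so the smallest enclosing circle is the circumcircle.
Circumcentre = (-86/35, 11/7), r² = 50881/1225.
r = √(50881/1225) ≈ 6.445.

6.445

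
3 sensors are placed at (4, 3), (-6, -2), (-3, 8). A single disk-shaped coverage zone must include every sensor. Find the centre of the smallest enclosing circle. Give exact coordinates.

(-63/34, 75/34)

Call the three points A, B, C in the order given.
Side lengths²: AB² = 125, AC² = 74, BC² = 109.
Since AB² = 125 < 109 + 74 = 183, the triangle is acute, so the smallest enclosing circle is the circumcircle.
Circumcentre = (-63/34, 75/34), r² = 20165/578.
Centre = (-63/34, 75/34).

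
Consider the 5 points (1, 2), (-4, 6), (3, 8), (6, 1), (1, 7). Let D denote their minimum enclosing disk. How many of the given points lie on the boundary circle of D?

2

A smallest enclosing disk is always determined by at most three of the input points on its boundary.
The farthest pair is (-4, 6)–(6, 1) with squared distance 125. The circle on this segment as diameter has centre (1, 3.5) and r² = 125/4 = 31.25.
Check (1, 2): distance² to centre = 2.25 ≤ 31.25, so it lies inside.
All remaining points lie in this disk, and no smaller disk contains both endpoints, so this is the minimum enclosing circle.
The points at distance exactly r from the centre are (-4, 6), (6, 1) — 2 points.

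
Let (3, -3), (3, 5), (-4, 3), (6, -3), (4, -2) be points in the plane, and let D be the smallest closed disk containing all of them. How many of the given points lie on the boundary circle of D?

By Welzl's lemma the MEC is supported by two points (diametrically opposite) or three points (on a circumcircle).
The farthest pair is (-4, 3)–(6, -3) with squared distance 136. The circle on this segment as diameter has centre (1, 0) and r² = 136/4 = 34.
Check (3, -3): distance² to centre = 13 ≤ 34, so it lies inside.
All remaining points lie in this disk, and no smaller disk contains both endpoints, so this is the minimum enclosing circle.
The points at distance exactly r from the centre are (-4, 3), (6, -3) — 2 points.

2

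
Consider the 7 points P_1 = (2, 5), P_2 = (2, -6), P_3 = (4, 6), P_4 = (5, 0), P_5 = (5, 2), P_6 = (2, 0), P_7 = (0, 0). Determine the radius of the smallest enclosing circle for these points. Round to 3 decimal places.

6.083

By Welzl's lemma the MEC is supported by two points (diametrically opposite) or three points (on a circumcircle).
The farthest pair is P_2–P_3 with squared distance 148. The circle on this segment as diameter has centre (3, 0) and r² = 148/4 = 37.
Check P_1: distance² to centre = 26 ≤ 37, so it lies inside.
All remaining points lie in this disk, and no smaller disk contains both endpoints, so this is the minimum enclosing circle.
r = √37 ≈ 6.083.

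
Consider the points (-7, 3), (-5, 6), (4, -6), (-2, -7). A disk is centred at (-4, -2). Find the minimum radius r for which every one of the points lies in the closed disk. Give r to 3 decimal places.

8.944

The required radius is the distance from (-4, -2) to the farthest point.
Squared distances: 34, 65, 80, 29.
Maximum is 80, attained at (4, -6).
r = √80 ≈ 8.944.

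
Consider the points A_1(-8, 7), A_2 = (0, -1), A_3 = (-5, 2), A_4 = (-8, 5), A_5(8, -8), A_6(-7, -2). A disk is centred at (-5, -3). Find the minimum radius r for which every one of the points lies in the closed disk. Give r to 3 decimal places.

13.928

The required radius is the distance from (-5, -3) to the farthest point.
Squared distances: 109, 29, 25, 73, 194, 5.
Maximum is 194, attained at A_5.
r = √194 ≈ 13.928.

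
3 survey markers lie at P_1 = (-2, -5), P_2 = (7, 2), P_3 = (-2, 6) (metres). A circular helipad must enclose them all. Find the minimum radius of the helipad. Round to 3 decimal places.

Side lengths²: P_1P_2² = 130, P_1P_3² = 121, P_2P_3² = 97.
Since P_1P_2² = 130 < 121 + 97 = 218, the triangle is acute, so the smallest enclosing circle is the circumcircle.
Circumcentre = (17/18, 0.5), r² = 6305/162.
r = √(6305/162) ≈ 6.239.

6.239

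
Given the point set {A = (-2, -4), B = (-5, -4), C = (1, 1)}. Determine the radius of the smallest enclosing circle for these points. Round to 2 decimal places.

3.91

Side lengths²: AB² = 9, AC² = 34, BC² = 61.
Since BC² = 61 ≥ 34 + 9 = 43, the angle opposite BC is not acute, so the smallest enclosing circle has BC as diameter.
Centre = midpoint of BC = (-2, -1.5), r² = 61/4 = 15.25.
r = √(15.25) ≈ 3.91.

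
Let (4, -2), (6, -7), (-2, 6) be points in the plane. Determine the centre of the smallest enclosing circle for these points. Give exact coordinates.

Call the three points A, B, C in the order given.
Side lengths²: AB² = 29, AC² = 100, BC² = 233.
Since BC² = 233 ≥ 100 + 29 = 129, the angle opposite BC is not acute, so the smallest enclosing circle has BC as diameter.
Centre = midpoint of BC = (2, -0.5), r² = 233/4 = 58.25.
Centre = (2, -0.5).

(2, -0.5)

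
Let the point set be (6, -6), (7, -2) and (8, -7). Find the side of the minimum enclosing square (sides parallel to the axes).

The bounding box has width 2 and height 5.
An axis-aligned square enclosing the set must have side ≥ max(width, height).
So the minimum side is max(2, 5) = 5.

5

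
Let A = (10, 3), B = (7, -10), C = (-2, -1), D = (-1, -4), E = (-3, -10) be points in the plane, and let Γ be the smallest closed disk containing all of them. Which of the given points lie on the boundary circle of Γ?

The farthest pair is A–E with squared distance 338. The circle on this segment as diameter has centre (3.5, -3.5) and r² = 338/4 = 84.5.
Check B: distance² to centre = 54.5 ≤ 84.5, so it lies inside.
All remaining points lie in this disk, and no smaller disk contains both endpoints, so this is the minimum enclosing circle.
The points at distance exactly r from the centre are A, E — 2 points.

A, E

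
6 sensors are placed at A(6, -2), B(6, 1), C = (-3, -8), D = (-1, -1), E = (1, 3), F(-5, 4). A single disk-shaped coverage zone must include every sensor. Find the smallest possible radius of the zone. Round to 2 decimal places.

7.01

The minimum enclosing circle is determined by three boundary points: B, C, F.
Their circumcentre is (-4/7, -10/7) with r² = 2405/49.
The farthest remaining point A is at distance² 2132/49 ≤ 2405/49.
r = √(2405/49) ≈ 7.01.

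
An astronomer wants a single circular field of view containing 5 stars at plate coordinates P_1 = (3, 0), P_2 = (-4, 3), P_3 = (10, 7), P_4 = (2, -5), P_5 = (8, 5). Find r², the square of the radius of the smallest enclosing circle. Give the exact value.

The minimum enclosing circle is determined by three boundary points: P_2, P_3, P_4.
Their circumcentre is (63/17, 43/17) with r² = 17225/289.
The farthest remaining point P_5 is at distance² 7093/289 ≤ 17225/289.

17225/289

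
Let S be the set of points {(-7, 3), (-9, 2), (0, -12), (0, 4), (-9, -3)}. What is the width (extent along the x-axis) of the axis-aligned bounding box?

9

max x = 0, min x = -9, so width = 9.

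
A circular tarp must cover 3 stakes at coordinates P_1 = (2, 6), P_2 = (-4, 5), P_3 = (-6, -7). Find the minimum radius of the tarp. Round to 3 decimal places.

Side lengths²: P_1P_2² = 37, P_1P_3² = 233, P_2P_3² = 148.
Since P_1P_3² = 233 ≥ 148 + 37 = 185, the angle opposite P_1P_3 is not acute, so the smallest enclosing circle has P_1P_3 as diameter.
Centre = midpoint of P_1P_3 = (-2, -0.5), r² = 233/4 = 58.25.
r = √(58.25) ≈ 7.632.

7.632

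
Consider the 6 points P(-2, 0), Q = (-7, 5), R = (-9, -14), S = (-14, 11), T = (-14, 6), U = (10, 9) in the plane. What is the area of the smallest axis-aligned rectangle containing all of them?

600

x ranges over [-14, 10], width 24.
y ranges over [-14, 11], height 25.
Area = 24 × 25 = 600.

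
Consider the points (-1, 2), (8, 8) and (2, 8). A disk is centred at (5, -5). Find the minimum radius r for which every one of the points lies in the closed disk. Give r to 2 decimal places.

13.34

The required radius is the distance from (5, -5) to the farthest point.
Squared distances: 85, 178, 178.
Maximum is 178, attained at (8, 8).
r = √178 ≈ 13.34.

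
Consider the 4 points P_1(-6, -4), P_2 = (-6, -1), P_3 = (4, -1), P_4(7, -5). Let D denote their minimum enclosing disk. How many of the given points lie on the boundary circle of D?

2

The minimum enclosing circle of a finite set is fixed by two of the points (as a diameter) or three (as a circumcircle).
The farthest pair is P_2–P_4 with squared distance 185. The circle on this segment as diameter has centre (0.5, -3) and r² = 185/4 = 46.25.
Check P_1: distance² to centre = 43.25 ≤ 46.25, so it lies inside.
All remaining points lie in this disk, and no smaller disk contains both endpoints, so this is the minimum enclosing circle.
The points at distance exactly r from the centre are P_2, P_4 — 2 points.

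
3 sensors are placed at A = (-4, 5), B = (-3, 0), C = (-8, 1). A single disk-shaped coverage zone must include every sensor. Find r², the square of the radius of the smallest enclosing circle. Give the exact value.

Side lengths²: AB² = 26, AC² = 32, BC² = 26.
Since AC² = 32 < 26 + 26 = 52, the triangle is acute, so the smallest enclosing circle is the circumcircle.
Circumcentre = (-31/6, 13/6), r² = 169/18.

169/18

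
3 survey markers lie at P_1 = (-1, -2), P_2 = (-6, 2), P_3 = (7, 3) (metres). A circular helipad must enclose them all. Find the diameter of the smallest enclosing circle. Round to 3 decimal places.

13.038

Side lengths²: P_1P_2² = 41, P_1P_3² = 89, P_2P_3² = 170.
Since P_2P_3² = 170 ≥ 89 + 41 = 130, the angle opposite P_2P_3 is not acute, so the smallest enclosing circle has P_2P_3 as diameter.
Centre = midpoint of P_2P_3 = (0.5, 2.5), r² = 170/4 = 42.5.
Diameter = 2r = 2√(42.5) ≈ 13.038.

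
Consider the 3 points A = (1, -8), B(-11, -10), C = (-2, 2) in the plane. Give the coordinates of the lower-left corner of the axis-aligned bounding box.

x-range [-11, 1], y-range [-10, 2].
The lower-left corner is (-11, -10).

(-11, -10)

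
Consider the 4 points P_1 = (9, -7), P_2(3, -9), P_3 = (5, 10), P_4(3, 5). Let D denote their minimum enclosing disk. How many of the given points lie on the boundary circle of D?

2

By Welzl's lemma the MEC is supported by two points (diametrically opposite) or three points (on a circumcircle).
The farthest pair is P_2–P_3 with squared distance 365. The circle on this segment as diameter has centre (4, 0.5) and r² = 365/4 = 91.25.
Check P_1: distance² to centre = 81.25 ≤ 91.25, so it lies inside.
All remaining points lie in this disk, and no smaller disk contains both endpoints, so this is the minimum enclosing circle.
The points at distance exactly r from the centre are P_2, P_3 — 2 points.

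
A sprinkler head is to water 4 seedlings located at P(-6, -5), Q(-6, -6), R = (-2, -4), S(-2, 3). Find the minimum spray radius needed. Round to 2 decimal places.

By Welzl's lemma the MEC is supported by two points (diametrically opposite) or three points (on a circumcircle).
The farthest pair is Q–S with squared distance 97. The circle on this segment as diameter has centre (-4, -1.5) and r² = 97/4 = 24.25.
Check P: distance² to centre = 16.25 ≤ 24.25, so it lies inside.
All remaining points lie in this disk, and no smaller disk contains both endpoints, so this is the minimum enclosing circle.
r = √(24.25) ≈ 4.92.

4.92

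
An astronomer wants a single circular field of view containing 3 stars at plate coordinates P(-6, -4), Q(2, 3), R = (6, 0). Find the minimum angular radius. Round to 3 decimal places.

Side lengths²: PQ² = 113, PR² = 160, QR² = 25.
Since PR² = 160 ≥ 113 + 25 = 138, the angle opposite PR is not acute, so the smallest enclosing circle has PR as diameter.
Centre = midpoint of PR = (0, -2), r² = 160/4 = 40.
r = √40 ≈ 6.325.

6.325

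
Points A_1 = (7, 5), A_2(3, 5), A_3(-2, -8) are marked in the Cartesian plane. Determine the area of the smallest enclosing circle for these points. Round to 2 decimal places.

Side lengths²: A_1A_2² = 16, A_1A_3² = 250, A_2A_3² = 194.
Since A_1A_3² = 250 ≥ 194 + 16 = 210, the angle opposite A_1A_3 is not acute, so the smallest enclosing circle has A_1A_3 as diameter.
Centre = midpoint of A_1A_3 = (2.5, -1.5), r² = 250/4 = 62.5.
Area = π·r² = π·62.5 ≈ 196.35.

196.35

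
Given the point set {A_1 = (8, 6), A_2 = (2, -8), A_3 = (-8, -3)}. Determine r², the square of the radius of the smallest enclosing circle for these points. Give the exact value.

Side lengths²: A_1A_2² = 232, A_1A_3² = 337, A_2A_3² = 125.
Since A_1A_3² = 337 < 232 + 125 = 357, the triangle is acute, so the smallest enclosing circle is the circumcircle.
Circumcentre = (9/34, 35/34), r² = 48865/578.

48865/578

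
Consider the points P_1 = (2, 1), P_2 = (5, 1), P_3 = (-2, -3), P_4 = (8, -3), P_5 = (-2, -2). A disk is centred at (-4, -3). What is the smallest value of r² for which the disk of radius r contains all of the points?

144

The required radius is the distance from (-4, -3) to the farthest point.
Squared distances: 52, 97, 4, 144, 5.
Maximum is 144, attained at P_4.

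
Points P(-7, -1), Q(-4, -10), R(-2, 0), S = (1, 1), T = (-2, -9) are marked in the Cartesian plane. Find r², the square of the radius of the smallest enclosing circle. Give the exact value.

A smallest enclosing disk is always determined by at most three of the input points on its boundary.
The minimum enclosing circle is determined by three boundary points: P, Q, S.
Their circumcentre is (-25/13, -56/13) with r² = 6205/169.
The farthest remaining point T is at distance² 3722/169 ≤ 6205/169.

6205/169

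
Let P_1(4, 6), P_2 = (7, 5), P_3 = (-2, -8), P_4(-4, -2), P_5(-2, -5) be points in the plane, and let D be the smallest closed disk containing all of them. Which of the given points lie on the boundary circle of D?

P_2, P_3

By Welzl's lemma the MEC is supported by two points (diametrically opposite) or three points (on a circumcircle).
The farthest pair is P_2–P_3 with squared distance 250. The circle on this segment as diameter has centre (2.5, -1.5) and r² = 250/4 = 62.5.
Check P_1: distance² to centre = 58.5 ≤ 62.5, so it lies inside.
All remaining points lie in this disk, and no smaller disk contains both endpoints, so this is the minimum enclosing circle.
The points at distance exactly r from the centre are P_2, P_3 — 2 points.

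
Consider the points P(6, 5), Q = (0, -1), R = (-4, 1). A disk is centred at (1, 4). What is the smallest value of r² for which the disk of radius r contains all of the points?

34

The required radius is the distance from (1, 4) to the farthest point.
Squared distances: 26, 26, 34.
Maximum is 34, attained at R.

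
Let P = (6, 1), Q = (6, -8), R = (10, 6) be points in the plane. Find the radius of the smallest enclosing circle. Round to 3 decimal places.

7.280

Side lengths²: PQ² = 81, PR² = 41, QR² = 212.
Since QR² = 212 ≥ 81 + 41 = 122, the angle opposite QR is not acute, so the smallest enclosing circle has QR as diameter.
Centre = midpoint of QR = (8, -1), r² = 212/4 = 53.
r = √53 ≈ 7.280.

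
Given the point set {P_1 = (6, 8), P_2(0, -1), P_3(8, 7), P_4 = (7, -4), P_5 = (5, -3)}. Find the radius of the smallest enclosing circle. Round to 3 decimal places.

6.123

The minimum enclosing circle of a finite set is fixed by two of the points (as a diameter) or three (as a circumcircle).
The minimum enclosing circle is determined by three boundary points: P_1, P_2, P_4.
Their circumcentre is (97/18, 103/54) with r² = 54665/1458.
The farthest remaining point P_3 is at distance² 47753/1458 ≤ 54665/1458.
r = √(54665/1458) ≈ 6.123.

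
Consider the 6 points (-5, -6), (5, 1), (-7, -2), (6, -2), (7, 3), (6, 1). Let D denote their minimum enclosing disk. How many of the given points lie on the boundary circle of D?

By Welzl's lemma the MEC is supported by two points (diametrically opposite) or three points (on a circumcircle).
The minimum enclosing circle is determined by three boundary points: (-5, -6), (-7, -2), (7, 3).
Their circumcentre is (5/11, -17/22) with r² = 27625/484.
The farthest remaining point (6, 1) is at distance² 16405/484 ≤ 27625/484.
The points at distance exactly r from the centre are (-5, -6), (-7, -2), (7, 3) — 3 points.

3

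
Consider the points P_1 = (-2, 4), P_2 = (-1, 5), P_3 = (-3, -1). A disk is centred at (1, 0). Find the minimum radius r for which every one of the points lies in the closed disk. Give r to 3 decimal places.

The required radius is the distance from (1, 0) to the farthest point.
Squared distances: 25, 29, 17.
Maximum is 29, attained at P_2.
r = √29 ≈ 5.385.

5.385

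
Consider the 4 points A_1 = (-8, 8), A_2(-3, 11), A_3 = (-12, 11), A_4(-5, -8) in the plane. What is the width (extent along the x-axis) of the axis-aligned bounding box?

9

max x = -3, min x = -12, so width = 9.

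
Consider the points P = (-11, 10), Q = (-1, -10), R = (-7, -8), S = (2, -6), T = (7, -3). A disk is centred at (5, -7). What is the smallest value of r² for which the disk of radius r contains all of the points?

545

The required radius is the distance from (5, -7) to the farthest point.
Squared distances: 545, 45, 145, 10, 20.
Maximum is 545, attained at P.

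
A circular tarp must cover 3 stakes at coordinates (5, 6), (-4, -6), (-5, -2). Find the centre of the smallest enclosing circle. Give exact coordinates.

Call the three points A, B, C in the order given.
Side lengths²: AB² = 225, AC² = 164, BC² = 17.
Since AB² = 225 ≥ 164 + 17 = 181, the angle opposite AB is not acute, so the smallest enclosing circle has AB as diameter.
Centre = midpoint of AB = (0.5, 0), r² = 225/4 = 56.25.
Centre = (0.5, 0).

(0.5, 0)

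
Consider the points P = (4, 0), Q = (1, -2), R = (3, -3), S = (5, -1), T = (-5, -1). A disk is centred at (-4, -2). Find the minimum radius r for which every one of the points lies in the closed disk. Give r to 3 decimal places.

9.055

The required radius is the distance from (-4, -2) to the farthest point.
Squared distances: 68, 25, 50, 82, 2.
Maximum is 82, attained at S.
r = √82 ≈ 9.055.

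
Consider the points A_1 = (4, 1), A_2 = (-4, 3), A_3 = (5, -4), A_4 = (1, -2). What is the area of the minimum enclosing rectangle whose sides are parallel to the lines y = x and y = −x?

48

In coordinates u = x + y, v = x − y the rectangle is axis-aligned; the map (x,y)→(u,v) scales areas by 2.
u-values: 5, -1, 1, -1; range = 5 − (-1) = 6.
v-values: 3, -7, 9, 3; range = 9 − (-7) = 16.
Area = (6 × 16) / 2 = 48.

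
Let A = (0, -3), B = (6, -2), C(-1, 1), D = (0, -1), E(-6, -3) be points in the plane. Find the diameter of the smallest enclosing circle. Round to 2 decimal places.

The minimum enclosing circle of a finite set is fixed by two of the points (as a diameter) or three (as a circumcircle).
The farthest pair is B–E with squared distance 145. The circle on this segment as diameter has centre (0, -2.5) and r² = 145/4 = 36.25.
Check A: distance² to centre = 0.25 ≤ 36.25, so it lies inside.
All remaining points lie in this disk, and no smaller disk contains both endpoints, so this is the minimum enclosing circle.
Diameter = 2r = 2√(36.25) ≈ 12.04.

12.04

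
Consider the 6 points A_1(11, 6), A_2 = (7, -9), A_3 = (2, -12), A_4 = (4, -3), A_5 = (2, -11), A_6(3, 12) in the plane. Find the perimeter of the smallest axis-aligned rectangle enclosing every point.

66

Width = max x − min x = 11 − 2 = 9.
Height = max y − min y = 12 − (-12) = 24.
Perimeter = 2(9 + 24) = 66.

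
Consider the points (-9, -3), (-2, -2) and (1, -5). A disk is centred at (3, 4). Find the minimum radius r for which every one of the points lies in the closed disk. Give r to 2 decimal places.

The required radius is the distance from (3, 4) to the farthest point.
Squared distances: 193, 61, 85.
Maximum is 193, attained at (-9, -3).
r = √193 ≈ 13.89.

13.89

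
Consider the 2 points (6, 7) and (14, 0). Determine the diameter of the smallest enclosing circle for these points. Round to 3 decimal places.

10.630

The smallest circle enclosing two points has them as diameter endpoints.
Centre = midpoint = (10, 3.5); r² = |(6, 7)−(14, 0)|²/4 = 113/4 = 28.25.
Diameter = 2r = 2√(28.25) ≈ 10.630.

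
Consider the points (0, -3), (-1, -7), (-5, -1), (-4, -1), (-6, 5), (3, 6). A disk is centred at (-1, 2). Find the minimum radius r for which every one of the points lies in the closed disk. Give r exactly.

The required radius is the distance from (-1, 2) to the farthest point.
Squared distances: 26, 81, 25, 18, 34, 32.
Maximum is 81, attained at (-1, -7).
r = √81 = 9.

9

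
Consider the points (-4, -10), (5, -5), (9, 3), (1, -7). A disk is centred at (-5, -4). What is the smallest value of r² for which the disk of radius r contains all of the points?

245

The required radius is the distance from (-5, -4) to the farthest point.
Squared distances: 37, 101, 245, 45.
Maximum is 245, attained at (9, 3).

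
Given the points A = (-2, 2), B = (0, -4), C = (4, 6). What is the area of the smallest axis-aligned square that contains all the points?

100

The bounding box has width 6 and height 10.
An axis-aligned square enclosing the set must have side ≥ max(width, height).
So the minimum side is max(6, 10) = 10.
Area = 10² = 100.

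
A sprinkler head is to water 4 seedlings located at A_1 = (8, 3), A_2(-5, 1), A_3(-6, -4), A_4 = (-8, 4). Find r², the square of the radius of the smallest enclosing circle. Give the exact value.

The minimum enclosing circle is determined by three boundary points: A_1, A_3, A_4.
Their circumcentre is (-1/9, 31/18) with r² = 21845/324.
The farthest remaining point A_2 is at distance² 7913/324 ≤ 21845/324.

21845/324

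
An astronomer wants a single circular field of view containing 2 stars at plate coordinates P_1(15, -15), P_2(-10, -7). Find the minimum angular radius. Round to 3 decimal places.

The smallest circle enclosing two points has them as diameter endpoints.
Centre = midpoint = (2.5, -11); r² = |P_1P_2|²/4 = 689/4 = 172.25.
r = √(172.25) ≈ 13.124.

13.124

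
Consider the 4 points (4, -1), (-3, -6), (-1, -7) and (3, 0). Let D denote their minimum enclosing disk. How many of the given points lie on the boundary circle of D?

By Welzl's lemma the MEC is supported by two points (diametrically opposite) or three points (on a circumcircle).
The farthest pair is (4, -1)–(-3, -6) with squared distance 74. The circle on this segment as diameter has centre (0.5, -3.5) and r² = 74/4 = 18.5.
Check (-1, -7): distance² to centre = 14.5 ≤ 18.5, so it lies inside.
All remaining points lie in this disk, and no smaller disk contains both endpoints, so this is the minimum enclosing circle.
The points at distance exactly r from the centre are (4, -1), (-3, -6), (3, 0) — 3 points.

3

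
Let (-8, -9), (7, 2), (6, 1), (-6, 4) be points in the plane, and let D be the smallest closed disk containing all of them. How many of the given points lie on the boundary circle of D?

The farthest pair is (-8, -9)–(7, 2) with squared distance 346. The circle on this segment as diameter has centre (-0.5, -3.5) and r² = 346/4 = 86.5.
Check (6, 1): distance² to centre = 62.5 ≤ 86.5, so it lies inside.
All remaining points lie in this disk, and no smaller disk contains both endpoints, so this is the minimum enclosing circle.
The points at distance exactly r from the centre are (-8, -9), (7, 2), (-6, 4) — 3 points.

3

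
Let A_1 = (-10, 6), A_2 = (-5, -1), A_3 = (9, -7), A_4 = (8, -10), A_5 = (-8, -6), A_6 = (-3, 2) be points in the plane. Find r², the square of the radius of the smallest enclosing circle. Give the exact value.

145

The minimum enclosing circle of a finite set is fixed by two of the points (as a diameter) or three (as a circumcircle).
The farthest pair is A_1–A_4 with squared distance 580. The circle on this segment as diameter has centre (-1, -2) and r² = 580/4 = 145.
Check A_2: distance² to centre = 17 ≤ 145, so it lies inside.
All remaining points lie in this disk, and no smaller disk contains both endpoints, so this is the minimum enclosing circle.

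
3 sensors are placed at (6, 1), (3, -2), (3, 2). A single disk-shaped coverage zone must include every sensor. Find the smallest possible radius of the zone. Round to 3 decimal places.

2.236

Call the three points A, B, C in the order given.
Side lengths²: AB² = 18, AC² = 10, BC² = 16.
Since AB² = 18 < 16 + 10 = 26, the triangle is acute, so the smallest enclosing circle is the circumcircle.
Circumcentre = (4, 0), r² = 5.
r = √5 ≈ 2.236.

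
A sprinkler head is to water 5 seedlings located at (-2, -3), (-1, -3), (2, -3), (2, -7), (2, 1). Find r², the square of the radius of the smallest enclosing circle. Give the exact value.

16

The minimum enclosing circle of a finite set is fixed by two of the points (as a diameter) or three (as a circumcircle).
The farthest pair is (2, -7)–(2, 1) with squared distance 64. The circle on this segment as diameter has centre (2, -3) and r² = 64/4 = 16.
Check (-2, -3): distance² to centre = 16 ≤ 16, so it lies inside.
All remaining points lie in this disk, and no smaller disk contains both endpoints, so this is the minimum enclosing circle.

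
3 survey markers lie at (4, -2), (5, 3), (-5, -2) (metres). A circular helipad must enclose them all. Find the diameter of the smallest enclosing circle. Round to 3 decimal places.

Call the three points A, B, C in the order given.
Side lengths²: AB² = 26, AC² = 81, BC² = 125.
Since BC² = 125 ≥ 81 + 26 = 107, the angle opposite BC is not acute, so the smallest enclosing circle has BC as diameter.
Centre = midpoint of BC = (0, 0.5), r² = 125/4 = 31.25.
Diameter = 2r = 2√(31.25) ≈ 11.180.

11.180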